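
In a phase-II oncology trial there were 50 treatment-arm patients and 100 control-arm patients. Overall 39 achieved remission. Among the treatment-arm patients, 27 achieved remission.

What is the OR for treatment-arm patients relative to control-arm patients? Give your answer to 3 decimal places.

OR = 8.609

treatment-arm patients without the outcome: 50 − 27 = 23
control-arm patients with the outcome: 39 − 27 = 12
control-arm patients without the outcome: 100 − 12 = 88
OR = (27 × 88) / (23 × 12) = 2376/276 ≈ 8.609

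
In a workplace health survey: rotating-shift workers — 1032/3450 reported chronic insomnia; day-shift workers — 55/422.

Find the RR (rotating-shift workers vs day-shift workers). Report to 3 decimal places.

2.295

risk, rotating-shift workers = 1032/3450 = 0.2991
risk, day-shift workers = 55/422 = 0.1303
RR = 0.2991 / 0.1303 = 2.295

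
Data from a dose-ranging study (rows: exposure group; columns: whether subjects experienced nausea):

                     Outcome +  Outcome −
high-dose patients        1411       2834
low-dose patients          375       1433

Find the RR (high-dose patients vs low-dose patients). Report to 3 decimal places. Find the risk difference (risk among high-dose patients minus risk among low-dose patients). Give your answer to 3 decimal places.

risk, high-dose patients = 1411/4245 = 0.3324
risk, low-dose patients = 375/1808 = 0.2074
RR = 0.3324 / 0.2074 = 1.603
risk difference = 0.3324 − 0.2074 = 0.125

RR = 1.603; RD = 0.125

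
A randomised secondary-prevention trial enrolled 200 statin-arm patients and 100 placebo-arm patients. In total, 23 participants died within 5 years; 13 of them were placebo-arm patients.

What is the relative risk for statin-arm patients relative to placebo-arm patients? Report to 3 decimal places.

RR: 0.385

statin-arm patients with the outcome: 23 − 13 = 10
statin-arm patients without the outcome: 200 − 10 = 190
placebo-arm patients without the outcome: 100 − 13 = 87
risk, statin-arm patients = 10/200 = 0.0500
risk, placebo-arm patients = 13/100 = 0.1300
RR = 0.0500 / 0.1300 = 0.385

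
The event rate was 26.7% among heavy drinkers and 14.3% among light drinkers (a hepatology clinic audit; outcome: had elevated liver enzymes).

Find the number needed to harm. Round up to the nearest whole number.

NNH ≈ 9

absolute risk difference = 0.124000
1 / 0.124000 = 8.065 → round up → 9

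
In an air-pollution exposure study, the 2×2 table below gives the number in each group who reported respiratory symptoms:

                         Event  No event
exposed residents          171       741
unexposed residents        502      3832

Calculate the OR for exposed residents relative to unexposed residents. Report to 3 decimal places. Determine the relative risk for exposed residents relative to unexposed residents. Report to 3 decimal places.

OR = 1.762; RR = 1.619

odds, exposed residents = 171/741 = 0.2308
odds, unexposed residents = 502/3832 = 0.1310
OR = 0.2308 / 0.1310 = 1.762
risk, exposed residents = 171/912 = 0.1875
risk, unexposed residents = 502/4334 = 0.1158
RR = 0.1875 / 0.1158 = 1.619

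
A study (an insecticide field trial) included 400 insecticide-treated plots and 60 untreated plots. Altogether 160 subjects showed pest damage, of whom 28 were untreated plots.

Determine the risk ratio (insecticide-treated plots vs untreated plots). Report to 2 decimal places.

insecticide-treated plots with the outcome: 160 − 28 = 132
insecticide-treated plots without the outcome: 400 − 132 = 268
untreated plots without the outcome: 60 − 28 = 32
risk, insecticide-treated plots = 132/400 = 0.3300
risk, untreated plots = 28/60 = 0.4667
RR = 0.3300 / 0.4667 = 0.71

RR: 0.71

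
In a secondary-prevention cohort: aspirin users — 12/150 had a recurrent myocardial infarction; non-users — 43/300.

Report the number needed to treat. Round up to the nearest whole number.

risk, aspirin users = 12/150 = 0.080000
risk, non-users = 43/300 = 0.143333
absolute risk difference = 0.063333
1 / 0.063333 = 15.790 → round up → 16

16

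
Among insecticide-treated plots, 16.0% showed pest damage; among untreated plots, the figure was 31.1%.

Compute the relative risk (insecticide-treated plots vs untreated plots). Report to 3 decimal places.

RR = 0.1600 / 0.3110 = 0.514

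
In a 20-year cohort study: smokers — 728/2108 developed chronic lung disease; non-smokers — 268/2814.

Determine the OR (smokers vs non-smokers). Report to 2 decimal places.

OR = (728 × 2546) / (1380 × 268) = 1853488/369840 ≈ 5.01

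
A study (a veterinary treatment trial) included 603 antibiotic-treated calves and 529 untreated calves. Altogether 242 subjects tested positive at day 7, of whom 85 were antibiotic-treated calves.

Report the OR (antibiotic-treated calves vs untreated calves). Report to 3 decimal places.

OR: 0.389

antibiotic-treated calves without the outcome: 603 − 85 = 518
untreated calves with the outcome: 242 − 85 = 157
untreated calves without the outcome: 529 − 157 = 372
OR = (85 × 372) / (518 × 157) = 31620/81326 ≈ 0.389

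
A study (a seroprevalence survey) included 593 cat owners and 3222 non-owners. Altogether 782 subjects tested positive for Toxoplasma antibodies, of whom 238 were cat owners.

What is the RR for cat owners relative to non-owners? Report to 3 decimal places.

cat owners without the outcome: 593 − 238 = 355
non-owners with the outcome: 782 − 238 = 544
non-owners without the outcome: 3222 − 544 = 2678
risk, cat owners = 238/593 = 0.4013
risk, non-owners = 544/3222 = 0.1688
RR = 0.4013 / 0.1688 = 2.377

2.377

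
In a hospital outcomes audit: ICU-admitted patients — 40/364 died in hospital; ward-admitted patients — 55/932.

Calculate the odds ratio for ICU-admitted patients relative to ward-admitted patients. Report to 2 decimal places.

OR = (40 × 877) / (324 × 55) = 35080/17820 ≈ 1.97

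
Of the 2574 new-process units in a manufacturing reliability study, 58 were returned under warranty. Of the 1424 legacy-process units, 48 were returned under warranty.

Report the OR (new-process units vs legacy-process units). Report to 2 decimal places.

odds, new-process units = 58/2516 = 0.02305
odds, legacy-process units = 48/1376 = 0.03488
OR = 0.02305 / 0.03488 = 0.66

OR ≈ 0.66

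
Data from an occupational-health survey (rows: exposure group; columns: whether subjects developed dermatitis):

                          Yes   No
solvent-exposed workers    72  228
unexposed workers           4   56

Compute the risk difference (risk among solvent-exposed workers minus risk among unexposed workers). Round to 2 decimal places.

risk, solvent-exposed workers = 72/300 = 0.2400
risk, unexposed workers = 4/60 = 0.0667
risk difference = 0.2400 − 0.0667 = 0.17

0.17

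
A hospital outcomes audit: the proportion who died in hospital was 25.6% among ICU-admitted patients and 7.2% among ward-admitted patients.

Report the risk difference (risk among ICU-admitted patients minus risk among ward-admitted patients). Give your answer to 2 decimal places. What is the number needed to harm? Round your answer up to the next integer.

risk difference = 0.2560 − 0.0720 = 0.18
absolute risk difference = 0.184000
1 / 0.184000 = 5.435 → round up → 6

RD = 0.18; NNH = 6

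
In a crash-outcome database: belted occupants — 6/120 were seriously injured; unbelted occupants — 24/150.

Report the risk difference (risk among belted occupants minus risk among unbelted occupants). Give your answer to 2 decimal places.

risk, belted occupants = 6/120 = 0.0500
risk, unbelted occupants = 24/150 = 0.1600
risk difference = 0.0500 − 0.1600 = -0.11

RD ≈ -0.11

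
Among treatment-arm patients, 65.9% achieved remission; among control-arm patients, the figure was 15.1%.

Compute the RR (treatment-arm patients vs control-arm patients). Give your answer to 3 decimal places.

RR = 0.6590 / 0.1510 = 4.364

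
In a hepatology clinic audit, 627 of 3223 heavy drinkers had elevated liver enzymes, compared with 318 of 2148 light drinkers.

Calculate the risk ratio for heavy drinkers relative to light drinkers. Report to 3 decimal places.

risk, heavy drinkers = 627/3223 = 0.1945
risk, light drinkers = 318/2148 = 0.1480
RR = 0.1945 / 0.1480 = 1.314

RR = 1.314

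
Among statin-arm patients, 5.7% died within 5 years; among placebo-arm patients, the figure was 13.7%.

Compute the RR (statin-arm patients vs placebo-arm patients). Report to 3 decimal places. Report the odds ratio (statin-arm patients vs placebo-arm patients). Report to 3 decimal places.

RR = 0.416; OR = 0.381

RR = 0.0570 / 0.1370 = 0.416
odds, statin-arm patients = 0.0570/0.9430 = 0.0604
odds, placebo-arm patients = 0.1370/0.8630 = 0.1587
OR = 0.0604 / 0.1587 = 0.381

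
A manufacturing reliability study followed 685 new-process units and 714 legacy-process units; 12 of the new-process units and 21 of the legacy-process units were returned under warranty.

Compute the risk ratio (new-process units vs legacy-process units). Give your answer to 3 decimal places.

risk, new-process units = 12/685 = 0.01752
risk, legacy-process units = 21/714 = 0.02941
RR = 0.01752 / 0.02941 = 0.596

0.596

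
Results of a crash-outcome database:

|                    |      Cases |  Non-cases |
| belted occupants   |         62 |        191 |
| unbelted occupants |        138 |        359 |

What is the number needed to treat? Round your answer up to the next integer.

NNT: 31

risk, belted occupants = 62/253 = 0.245059
risk, unbelted occupants = 138/497 = 0.277666
absolute risk difference = 0.032607
1 / 0.032607 = 30.668 → round up → 31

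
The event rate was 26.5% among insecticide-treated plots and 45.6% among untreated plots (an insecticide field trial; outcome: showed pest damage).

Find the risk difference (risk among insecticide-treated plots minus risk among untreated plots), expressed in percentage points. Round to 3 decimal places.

risk difference = 0.2650 − 0.4560 = -0.1910 → -19.100 percentage points

-19.100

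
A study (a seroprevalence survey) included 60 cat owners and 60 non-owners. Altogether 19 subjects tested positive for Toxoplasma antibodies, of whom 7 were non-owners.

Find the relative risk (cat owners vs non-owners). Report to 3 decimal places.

cat owners with the outcome: 19 − 7 = 12
cat owners without the outcome: 60 − 12 = 48
non-owners without the outcome: 60 − 7 = 53
risk, cat owners = 12/60 = 0.2000
risk, non-owners = 7/60 = 0.1167
RR = 0.2000 / 0.1167 = 1.714

RR ≈ 1.714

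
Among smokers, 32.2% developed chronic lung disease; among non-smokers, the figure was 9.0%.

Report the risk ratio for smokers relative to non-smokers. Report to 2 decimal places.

RR = 0.3220 / 0.0900 = 3.58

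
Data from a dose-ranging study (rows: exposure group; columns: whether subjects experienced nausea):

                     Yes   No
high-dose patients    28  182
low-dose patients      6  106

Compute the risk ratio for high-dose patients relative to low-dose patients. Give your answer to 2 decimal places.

2.49

risk, high-dose patients = 28/210 = 0.1333
risk, low-dose patients = 6/112 = 0.0536
RR = 0.1333 / 0.0536 = 2.49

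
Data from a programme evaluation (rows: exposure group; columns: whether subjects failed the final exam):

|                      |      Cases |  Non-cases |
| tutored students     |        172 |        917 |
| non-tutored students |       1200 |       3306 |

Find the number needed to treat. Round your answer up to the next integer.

10

risk, tutored students = 172/1089 = 0.157943
risk, non-tutored students = 1200/4506 = 0.266312
absolute risk difference = 0.108369
1 / 0.108369 = 9.228 → round up → 10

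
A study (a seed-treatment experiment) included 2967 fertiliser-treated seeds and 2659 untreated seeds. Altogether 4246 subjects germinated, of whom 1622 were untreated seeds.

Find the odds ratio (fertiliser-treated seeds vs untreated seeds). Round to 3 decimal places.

fertiliser-treated seeds with the outcome: 4246 − 1622 = 2624
fertiliser-treated seeds without the outcome: 2967 − 2624 = 343
untreated seeds without the outcome: 2659 − 1622 = 1037
OR = (2624 × 1037) / (343 × 1622) = 2721088/556346 ≈ 4.891

OR ≈ 4.891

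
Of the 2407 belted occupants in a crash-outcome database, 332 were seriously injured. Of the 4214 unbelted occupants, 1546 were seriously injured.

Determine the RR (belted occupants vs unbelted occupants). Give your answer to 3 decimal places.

0.376

risk, belted occupants = 332/2407 = 0.1379
risk, unbelted occupants = 1546/4214 = 0.3669
RR = 0.1379 / 0.3669 = 0.376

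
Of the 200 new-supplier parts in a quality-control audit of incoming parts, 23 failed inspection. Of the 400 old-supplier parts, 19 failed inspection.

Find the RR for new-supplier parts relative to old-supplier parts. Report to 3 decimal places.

RR = 2.421

risk, new-supplier parts = 23/200 = 0.11500
risk, old-supplier parts = 19/400 = 0.04750
RR = 0.11500 / 0.04750 = 2.421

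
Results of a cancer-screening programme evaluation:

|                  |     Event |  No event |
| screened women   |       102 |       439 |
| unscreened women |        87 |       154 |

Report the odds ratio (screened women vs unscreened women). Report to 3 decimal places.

OR = (102 × 154) / (439 × 87) = 15708/38193 ≈ 0.411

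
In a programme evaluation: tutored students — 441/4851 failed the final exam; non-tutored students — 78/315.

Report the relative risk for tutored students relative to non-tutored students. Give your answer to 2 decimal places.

RR = 0.37

risk, tutored students = 441/4851 = 0.0909
risk, non-tutored students = 78/315 = 0.2476
RR = 0.0909 / 0.2476 = 0.37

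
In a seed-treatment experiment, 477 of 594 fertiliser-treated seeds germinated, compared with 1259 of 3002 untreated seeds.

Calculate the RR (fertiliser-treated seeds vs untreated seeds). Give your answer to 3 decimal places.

risk, fertiliser-treated seeds = 477/594 = 0.8030
risk, untreated seeds = 1259/3002 = 0.4194
RR = 0.8030 / 0.4194 = 1.915

RR = 1.915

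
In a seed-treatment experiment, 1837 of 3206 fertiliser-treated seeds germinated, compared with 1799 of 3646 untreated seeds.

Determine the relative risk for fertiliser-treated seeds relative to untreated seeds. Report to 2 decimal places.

risk, fertiliser-treated seeds = 1837/3206 = 0.5730
risk, untreated seeds = 1799/3646 = 0.4934
RR = 0.5730 / 0.4934 = 1.16

1.16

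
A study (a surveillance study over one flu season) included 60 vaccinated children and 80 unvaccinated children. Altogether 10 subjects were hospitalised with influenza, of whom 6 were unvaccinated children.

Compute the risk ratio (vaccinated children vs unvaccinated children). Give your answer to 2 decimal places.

vaccinated children with the outcome: 10 − 6 = 4
vaccinated children without the outcome: 60 − 4 = 56
unvaccinated children without the outcome: 80 − 6 = 74
risk, vaccinated children = 4/60 = 0.0667
risk, unvaccinated children = 6/80 = 0.0750
RR = 0.0667 / 0.0750 = 0.89

0.89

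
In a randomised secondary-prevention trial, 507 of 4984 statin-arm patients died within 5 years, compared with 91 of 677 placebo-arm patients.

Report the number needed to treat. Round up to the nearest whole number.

NNT: 31

risk, statin-arm patients = 507/4984 = 0.101726
risk, placebo-arm patients = 91/677 = 0.134417
absolute risk difference = 0.032691
1 / 0.032691 = 30.589 → round up → 31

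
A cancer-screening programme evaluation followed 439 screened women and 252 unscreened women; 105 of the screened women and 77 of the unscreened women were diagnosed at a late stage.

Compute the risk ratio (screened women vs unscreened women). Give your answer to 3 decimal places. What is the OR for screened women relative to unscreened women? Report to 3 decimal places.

RR = 0.783; OR = 0.714

risk, screened women = 105/439 = 0.2392
risk, unscreened women = 77/252 = 0.3056
RR = 0.2392 / 0.3056 = 0.783
OR = (105 × 175) / (334 × 77) = 18375/25718 ≈ 0.714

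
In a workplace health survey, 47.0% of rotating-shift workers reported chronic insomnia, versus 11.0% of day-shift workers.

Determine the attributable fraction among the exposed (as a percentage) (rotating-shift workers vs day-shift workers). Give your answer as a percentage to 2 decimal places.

AR% = (0.4700 − 0.1100) / 0.4700 = 0.7660 → 76.60%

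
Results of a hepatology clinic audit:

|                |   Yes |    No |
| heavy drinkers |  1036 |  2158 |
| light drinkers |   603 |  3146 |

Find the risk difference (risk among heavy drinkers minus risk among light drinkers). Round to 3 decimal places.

risk, heavy drinkers = 1036/3194 = 0.3244
risk, light drinkers = 603/3749 = 0.1608
risk difference = 0.3244 − 0.1608 = 0.164

0.164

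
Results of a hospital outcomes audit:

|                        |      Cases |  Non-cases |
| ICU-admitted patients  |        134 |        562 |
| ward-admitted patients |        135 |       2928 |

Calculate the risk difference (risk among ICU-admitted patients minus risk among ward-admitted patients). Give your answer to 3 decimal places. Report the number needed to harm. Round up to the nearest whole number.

RD = 0.148; NNH = 7

risk, ICU-admitted patients = 134/696 = 0.19253
risk, ward-admitted patients = 135/3063 = 0.04407
risk difference = 0.19253 − 0.04407 = 0.148
absolute risk difference = 0.148454
1 / 0.148454 = 6.736 → round up → 7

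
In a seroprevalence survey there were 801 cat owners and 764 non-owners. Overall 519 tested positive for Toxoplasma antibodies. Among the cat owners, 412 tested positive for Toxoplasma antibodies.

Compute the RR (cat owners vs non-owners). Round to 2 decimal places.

RR: 3.67

cat owners without the outcome: 801 − 412 = 389
non-owners with the outcome: 519 − 412 = 107
non-owners without the outcome: 764 − 107 = 657
risk, cat owners = 412/801 = 0.5144
risk, non-owners = 107/764 = 0.1401
RR = 0.5144 / 0.1401 = 3.67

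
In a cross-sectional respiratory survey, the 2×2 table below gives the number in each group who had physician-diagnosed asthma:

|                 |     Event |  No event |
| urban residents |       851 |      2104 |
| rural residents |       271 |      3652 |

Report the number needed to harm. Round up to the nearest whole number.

risk, urban residents = 851/2955 = 0.287986
risk, rural residents = 271/3923 = 0.069080
absolute risk difference = 0.218907
1 / 0.218907 = 4.568 → round up → 5

NNH = 5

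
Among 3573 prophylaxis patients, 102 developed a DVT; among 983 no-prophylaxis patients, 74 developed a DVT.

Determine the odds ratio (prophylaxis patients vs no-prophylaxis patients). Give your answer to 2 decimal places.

OR: 0.36

odds, prophylaxis patients = 102/3471 = 0.02939
odds, no-prophylaxis patients = 74/909 = 0.08141
OR = 0.02939 / 0.08141 = 0.36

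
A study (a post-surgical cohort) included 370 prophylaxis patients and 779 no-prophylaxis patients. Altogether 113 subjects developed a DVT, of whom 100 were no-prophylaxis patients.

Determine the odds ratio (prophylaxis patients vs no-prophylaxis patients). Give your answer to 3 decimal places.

OR = 0.247

prophylaxis patients with the outcome: 113 − 100 = 13
prophylaxis patients without the outcome: 370 − 13 = 357
no-prophylaxis patients without the outcome: 779 − 100 = 679
odds, prophylaxis patients = 13/357 = 0.03641
odds, no-prophylaxis patients = 100/679 = 0.14728
OR = 0.03641 / 0.14728 = 0.247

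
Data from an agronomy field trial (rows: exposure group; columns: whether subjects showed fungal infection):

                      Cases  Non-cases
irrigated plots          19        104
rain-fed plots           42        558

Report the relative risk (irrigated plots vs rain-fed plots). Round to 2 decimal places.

risk, irrigated plots = 19/123 = 0.1545
risk, rain-fed plots = 42/600 = 0.0700
RR = 0.1545 / 0.0700 = 2.21

RR: 2.21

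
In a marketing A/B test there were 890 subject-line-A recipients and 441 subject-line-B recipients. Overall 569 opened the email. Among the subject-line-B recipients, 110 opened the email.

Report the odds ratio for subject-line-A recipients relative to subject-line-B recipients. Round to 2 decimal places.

3.20

subject-line-A recipients with the outcome: 569 − 110 = 459
subject-line-A recipients without the outcome: 890 − 459 = 431
subject-line-B recipients without the outcome: 441 − 110 = 331
OR = (459 × 331) / (431 × 110) = 151929/47410 ≈ 3.20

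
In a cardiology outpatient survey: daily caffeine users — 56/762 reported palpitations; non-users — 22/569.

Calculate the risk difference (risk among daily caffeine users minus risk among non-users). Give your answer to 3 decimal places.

RD = 0.035

risk, daily caffeine users = 56/762 = 0.07349
risk, non-users = 22/569 = 0.03866
risk difference = 0.07349 − 0.03866 = 0.035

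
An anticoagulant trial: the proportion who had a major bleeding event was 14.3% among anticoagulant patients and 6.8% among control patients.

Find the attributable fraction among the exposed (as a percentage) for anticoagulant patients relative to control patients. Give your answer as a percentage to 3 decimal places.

AR% = (0.1430 − 0.0680) / 0.1430 = 0.5245 → 52.448%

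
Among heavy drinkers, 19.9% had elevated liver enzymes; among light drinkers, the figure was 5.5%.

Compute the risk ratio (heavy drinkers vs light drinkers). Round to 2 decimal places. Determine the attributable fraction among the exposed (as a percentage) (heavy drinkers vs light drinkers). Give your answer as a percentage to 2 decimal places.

RR = 3.62; AR% = 72.36%

RR = 0.1990 / 0.0550 = 3.62
AR% = (0.1990 − 0.0550) / 0.1990 = 0.7236 → 72.36%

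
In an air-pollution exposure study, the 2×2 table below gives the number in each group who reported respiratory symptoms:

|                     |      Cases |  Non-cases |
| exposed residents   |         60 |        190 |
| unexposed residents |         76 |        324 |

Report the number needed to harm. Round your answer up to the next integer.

20

risk, exposed residents = 60/250 = 0.240000
risk, unexposed residents = 76/400 = 0.190000
absolute risk difference = 0.050000
1 / 0.050000 = 20.000 → round up → 20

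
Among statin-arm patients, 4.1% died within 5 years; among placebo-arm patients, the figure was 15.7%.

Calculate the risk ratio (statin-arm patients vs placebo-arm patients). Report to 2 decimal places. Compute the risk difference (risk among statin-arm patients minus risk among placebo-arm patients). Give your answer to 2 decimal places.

RR = 0.04100 / 0.15700 = 0.26
risk difference = 0.04100 − 0.15700 = -0.12

RR = 0.26; RD = -0.12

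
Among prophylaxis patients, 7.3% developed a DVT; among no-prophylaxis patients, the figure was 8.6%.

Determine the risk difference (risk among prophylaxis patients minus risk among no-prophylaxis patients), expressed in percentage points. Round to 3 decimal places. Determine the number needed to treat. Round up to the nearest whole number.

risk difference = 0.0730 − 0.0860 = -0.0130 → -1.300 percentage points
absolute risk difference = 0.013000
1 / 0.013000 = 76.923 → round up → 77

RD = -1.300; NNT = 77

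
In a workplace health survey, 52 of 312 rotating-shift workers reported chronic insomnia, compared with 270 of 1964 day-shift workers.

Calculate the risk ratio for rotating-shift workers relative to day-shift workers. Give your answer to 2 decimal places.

risk, rotating-shift workers = 52/312 = 0.1667
risk, day-shift workers = 270/1964 = 0.1375
RR = 0.1667 / 0.1375 = 1.21

RR: 1.21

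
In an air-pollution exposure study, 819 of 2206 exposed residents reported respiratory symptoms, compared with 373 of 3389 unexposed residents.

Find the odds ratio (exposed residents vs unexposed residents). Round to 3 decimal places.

OR = (819 × 3016) / (1387 × 373) = 2470104/517351 ≈ 4.775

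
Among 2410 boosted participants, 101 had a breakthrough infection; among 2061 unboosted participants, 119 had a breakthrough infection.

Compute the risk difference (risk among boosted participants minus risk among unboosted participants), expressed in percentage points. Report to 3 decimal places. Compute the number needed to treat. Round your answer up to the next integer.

risk, boosted participants = 101/2410 = 0.04191
risk, unboosted participants = 119/2061 = 0.05774
risk difference = 0.04191 − 0.05774 = -0.01583 → -1.583 percentage points
absolute risk difference = 0.015830
1 / 0.015830 = 63.171 → round up → 64

RD = -1.583; NNT = 64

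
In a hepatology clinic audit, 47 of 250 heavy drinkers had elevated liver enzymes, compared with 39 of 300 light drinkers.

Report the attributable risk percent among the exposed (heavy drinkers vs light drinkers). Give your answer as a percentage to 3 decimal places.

AR% ≈ 30.851%

risk, heavy drinkers = 47/250 = 0.1880
risk, light drinkers = 39/300 = 0.1300
AR% = (0.1880 − 0.1300) / 0.1880 = 0.3085 → 30.851%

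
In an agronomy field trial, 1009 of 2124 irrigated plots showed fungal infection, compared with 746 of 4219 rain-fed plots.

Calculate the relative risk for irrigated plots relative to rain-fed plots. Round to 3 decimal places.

RR = 2.687

risk, irrigated plots = 1009/2124 = 0.4750
risk, rain-fed plots = 746/4219 = 0.1768
RR = 0.4750 / 0.1768 = 2.687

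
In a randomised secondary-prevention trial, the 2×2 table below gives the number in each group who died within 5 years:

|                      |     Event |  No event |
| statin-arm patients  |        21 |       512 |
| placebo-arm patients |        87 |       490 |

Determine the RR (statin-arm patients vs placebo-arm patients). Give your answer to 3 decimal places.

0.261

risk, statin-arm patients = 21/533 = 0.03940
risk, placebo-arm patients = 87/577 = 0.15078
RR = 0.03940 / 0.15078 = 0.261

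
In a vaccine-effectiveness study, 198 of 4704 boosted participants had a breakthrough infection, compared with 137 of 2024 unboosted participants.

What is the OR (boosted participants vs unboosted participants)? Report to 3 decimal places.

OR: 0.605

odds, boosted participants = 198/4506 = 0.04394
odds, unboosted participants = 137/1887 = 0.07260
OR = 0.04394 / 0.07260 = 0.605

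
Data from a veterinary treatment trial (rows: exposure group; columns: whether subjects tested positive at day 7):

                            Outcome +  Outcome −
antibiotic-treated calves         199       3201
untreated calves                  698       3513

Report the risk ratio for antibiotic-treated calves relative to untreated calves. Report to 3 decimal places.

0.353

risk, antibiotic-treated calves = 199/3400 = 0.0585
risk, untreated calves = 698/4211 = 0.1658
RR = 0.0585 / 0.1658 = 0.353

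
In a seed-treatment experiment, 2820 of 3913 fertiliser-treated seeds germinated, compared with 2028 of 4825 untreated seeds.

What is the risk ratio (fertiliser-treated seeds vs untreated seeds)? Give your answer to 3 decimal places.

1.715

risk, fertiliser-treated seeds = 2820/3913 = 0.7207
risk, untreated seeds = 2028/4825 = 0.4203
RR = 0.7207 / 0.4203 = 1.715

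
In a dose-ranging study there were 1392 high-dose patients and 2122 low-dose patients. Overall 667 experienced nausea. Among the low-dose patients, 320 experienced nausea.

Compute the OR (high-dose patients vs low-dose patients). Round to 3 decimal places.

OR: 1.870

high-dose patients with the outcome: 667 − 320 = 347
high-dose patients without the outcome: 1392 − 347 = 1045
low-dose patients without the outcome: 2122 − 320 = 1802
OR = (347 × 1802) / (1045 × 320) = 625294/334400 ≈ 1.870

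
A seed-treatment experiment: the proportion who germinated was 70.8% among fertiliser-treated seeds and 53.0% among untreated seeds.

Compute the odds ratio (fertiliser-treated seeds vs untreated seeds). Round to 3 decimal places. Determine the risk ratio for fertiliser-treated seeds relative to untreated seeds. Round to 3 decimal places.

OR = 2.150; RR = 1.336

odds, fertiliser-treated seeds = 0.7080/0.2920 = 2.4247
odds, untreated seeds = 0.5300/0.4700 = 1.1277
OR = 2.4247 / 1.1277 = 2.150
RR = 0.7080 / 0.5300 = 1.336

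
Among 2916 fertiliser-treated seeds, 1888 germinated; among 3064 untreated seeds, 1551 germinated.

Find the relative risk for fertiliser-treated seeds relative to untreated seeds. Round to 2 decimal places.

RR ≈ 1.28

risk, fertiliser-treated seeds = 1888/2916 = 0.6475
risk, untreated seeds = 1551/3064 = 0.5062
RR = 0.6475 / 0.5062 = 1.28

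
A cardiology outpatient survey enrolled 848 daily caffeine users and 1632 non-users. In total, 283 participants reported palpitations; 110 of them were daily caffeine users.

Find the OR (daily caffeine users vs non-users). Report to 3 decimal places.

1.257

daily caffeine users without the outcome: 848 − 110 = 738
non-users with the outcome: 283 − 110 = 173
non-users without the outcome: 1632 − 173 = 1459
odds, daily caffeine users = 110/738 = 0.1491
odds, non-users = 173/1459 = 0.1186
OR = 0.1491 / 0.1186 = 1.257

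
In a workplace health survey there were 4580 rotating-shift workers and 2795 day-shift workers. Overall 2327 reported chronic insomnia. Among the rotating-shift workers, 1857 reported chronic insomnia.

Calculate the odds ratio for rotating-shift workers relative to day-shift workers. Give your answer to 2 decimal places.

OR ≈ 3.37

rotating-shift workers without the outcome: 4580 − 1857 = 2723
day-shift workers with the outcome: 2327 − 1857 = 470
day-shift workers without the outcome: 2795 − 470 = 2325
OR = (1857 × 2325) / (2723 × 470) = 4317525/1279810 ≈ 3.37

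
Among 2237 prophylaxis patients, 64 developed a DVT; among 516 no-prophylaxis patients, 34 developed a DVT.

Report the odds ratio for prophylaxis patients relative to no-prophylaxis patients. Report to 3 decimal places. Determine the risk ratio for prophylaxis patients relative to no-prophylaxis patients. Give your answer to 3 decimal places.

OR = (64 × 482) / (2173 × 34) = 30848/73882 ≈ 0.418
risk, prophylaxis patients = 64/2237 = 0.02861
risk, no-prophylaxis patients = 34/516 = 0.06589
RR = 0.02861 / 0.06589 = 0.434

OR = 0.418; RR = 0.434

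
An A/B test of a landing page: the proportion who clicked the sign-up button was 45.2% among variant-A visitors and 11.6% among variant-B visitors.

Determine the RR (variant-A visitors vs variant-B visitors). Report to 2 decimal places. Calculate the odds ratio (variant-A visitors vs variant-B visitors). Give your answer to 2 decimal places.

RR = 3.90; OR = 6.29

RR = 0.4520 / 0.1160 = 3.90
odds, variant-A visitors = 0.4520/0.5480 = 0.8248
odds, variant-B visitors = 0.1160/0.8840 = 0.1312
OR = 0.8248 / 0.1312 = 6.29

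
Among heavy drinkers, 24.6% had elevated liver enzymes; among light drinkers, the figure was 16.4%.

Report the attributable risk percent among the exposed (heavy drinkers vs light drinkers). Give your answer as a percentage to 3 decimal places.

AR% = (0.2460 − 0.1640) / 0.2460 = 0.3333 → 33.333%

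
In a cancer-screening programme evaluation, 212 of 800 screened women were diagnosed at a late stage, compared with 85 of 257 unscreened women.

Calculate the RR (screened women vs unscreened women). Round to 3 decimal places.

0.801

risk, screened women = 212/800 = 0.2650
risk, unscreened women = 85/257 = 0.3307
RR = 0.2650 / 0.3307 = 0.801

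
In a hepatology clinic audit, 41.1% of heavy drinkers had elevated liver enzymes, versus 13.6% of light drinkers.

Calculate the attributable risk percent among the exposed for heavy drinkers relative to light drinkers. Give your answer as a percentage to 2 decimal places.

AR% = (0.4110 − 0.1360) / 0.4110 = 0.6691 → 66.91%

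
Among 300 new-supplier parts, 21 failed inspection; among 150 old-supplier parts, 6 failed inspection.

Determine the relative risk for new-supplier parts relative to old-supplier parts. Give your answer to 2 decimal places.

risk, new-supplier parts = 21/300 = 0.07000
risk, old-supplier parts = 6/150 = 0.04000
RR = 0.07000 / 0.04000 = 1.75

1.75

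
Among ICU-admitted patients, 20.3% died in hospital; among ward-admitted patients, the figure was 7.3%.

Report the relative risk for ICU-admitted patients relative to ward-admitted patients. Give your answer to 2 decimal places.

RR = 0.2030 / 0.0730 = 2.78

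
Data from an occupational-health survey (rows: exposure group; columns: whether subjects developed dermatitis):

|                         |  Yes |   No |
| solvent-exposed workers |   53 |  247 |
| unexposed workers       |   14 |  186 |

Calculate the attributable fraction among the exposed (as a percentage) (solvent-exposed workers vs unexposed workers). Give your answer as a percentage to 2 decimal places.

risk, solvent-exposed workers = 53/300 = 0.1767
risk, unexposed workers = 14/200 = 0.0700
AR% = (0.1767 − 0.0700) / 0.1767 = 0.6038 → 60.38%

AR% ≈ 60.38%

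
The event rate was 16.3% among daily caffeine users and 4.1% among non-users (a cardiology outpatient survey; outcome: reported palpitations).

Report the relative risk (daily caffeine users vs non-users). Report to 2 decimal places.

RR = 0.16300 / 0.04100 = 3.98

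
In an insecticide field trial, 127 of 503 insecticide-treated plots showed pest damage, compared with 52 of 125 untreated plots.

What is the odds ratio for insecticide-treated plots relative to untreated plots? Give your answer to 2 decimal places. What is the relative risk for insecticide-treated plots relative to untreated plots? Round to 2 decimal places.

OR = 0.47; RR = 0.61

OR = (127 × 73) / (376 × 52) = 9271/19552 ≈ 0.47
risk, insecticide-treated plots = 127/503 = 0.2525
risk, untreated plots = 52/125 = 0.4160
RR = 0.2525 / 0.4160 = 0.61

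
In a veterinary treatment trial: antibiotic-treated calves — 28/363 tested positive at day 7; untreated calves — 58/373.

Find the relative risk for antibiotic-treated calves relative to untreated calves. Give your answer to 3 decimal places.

RR = 0.496

risk, antibiotic-treated calves = 28/363 = 0.0771
risk, untreated calves = 58/373 = 0.1555
RR = 0.0771 / 0.1555 = 0.496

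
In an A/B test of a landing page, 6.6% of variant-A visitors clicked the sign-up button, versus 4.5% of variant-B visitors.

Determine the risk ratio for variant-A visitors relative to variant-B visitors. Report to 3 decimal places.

RR = 0.06600 / 0.04500 = 1.467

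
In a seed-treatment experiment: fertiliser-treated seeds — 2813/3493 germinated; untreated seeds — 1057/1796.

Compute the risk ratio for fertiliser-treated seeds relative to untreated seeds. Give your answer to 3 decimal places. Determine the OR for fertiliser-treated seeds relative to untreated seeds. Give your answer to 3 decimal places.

RR = 1.368; OR = 2.892

risk, fertiliser-treated seeds = 2813/3493 = 0.8053
risk, untreated seeds = 1057/1796 = 0.5885
RR = 0.8053 / 0.5885 = 1.368
odds, fertiliser-treated seeds = 2813/680 = 4.1368
odds, untreated seeds = 1057/739 = 1.4303
OR = 4.1368 / 1.4303 = 2.892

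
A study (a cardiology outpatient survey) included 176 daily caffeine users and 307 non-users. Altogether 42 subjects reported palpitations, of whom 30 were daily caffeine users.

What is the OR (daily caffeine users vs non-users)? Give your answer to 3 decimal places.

OR: 5.051

daily caffeine users without the outcome: 176 − 30 = 146
non-users with the outcome: 42 − 30 = 12
non-users without the outcome: 307 − 12 = 295
OR = (30 × 295) / (146 × 12) = 8850/1752 ≈ 5.051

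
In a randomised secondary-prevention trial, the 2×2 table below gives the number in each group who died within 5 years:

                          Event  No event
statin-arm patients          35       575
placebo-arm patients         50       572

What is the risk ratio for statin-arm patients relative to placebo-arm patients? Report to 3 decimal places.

RR: 0.714

risk, statin-arm patients = 35/610 = 0.0574
risk, placebo-arm patients = 50/622 = 0.0804
RR = 0.0574 / 0.0804 = 0.714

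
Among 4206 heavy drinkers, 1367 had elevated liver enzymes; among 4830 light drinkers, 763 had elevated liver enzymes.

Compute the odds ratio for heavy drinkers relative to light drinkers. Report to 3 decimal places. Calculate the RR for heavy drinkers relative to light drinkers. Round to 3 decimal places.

OR = 2.567; RR = 2.057

odds, heavy drinkers = 1367/2839 = 0.4815
odds, light drinkers = 763/4067 = 0.1876
OR = 0.4815 / 0.1876 = 2.567
risk, heavy drinkers = 1367/4206 = 0.3250
risk, light drinkers = 763/4830 = 0.1580
RR = 0.3250 / 0.1580 = 2.057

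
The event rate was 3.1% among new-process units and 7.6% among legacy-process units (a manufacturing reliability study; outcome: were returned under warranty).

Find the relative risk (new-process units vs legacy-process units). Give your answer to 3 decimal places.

RR = 0.03100 / 0.07600 = 0.408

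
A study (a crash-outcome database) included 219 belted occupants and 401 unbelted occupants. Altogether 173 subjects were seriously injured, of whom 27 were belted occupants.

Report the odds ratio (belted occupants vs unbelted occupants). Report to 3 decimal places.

OR = 0.246

belted occupants without the outcome: 219 − 27 = 192
unbelted occupants with the outcome: 173 − 27 = 146
unbelted occupants without the outcome: 401 − 146 = 255
odds, belted occupants = 27/192 = 0.1406
odds, unbelted occupants = 146/255 = 0.5725
OR = 0.1406 / 0.5725 = 0.246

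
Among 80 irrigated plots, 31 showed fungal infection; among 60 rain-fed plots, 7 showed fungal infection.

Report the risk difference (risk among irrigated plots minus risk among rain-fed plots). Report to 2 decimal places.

risk, irrigated plots = 31/80 = 0.3875
risk, rain-fed plots = 7/60 = 0.1167
risk difference = 0.3875 − 0.1167 = 0.27

0.27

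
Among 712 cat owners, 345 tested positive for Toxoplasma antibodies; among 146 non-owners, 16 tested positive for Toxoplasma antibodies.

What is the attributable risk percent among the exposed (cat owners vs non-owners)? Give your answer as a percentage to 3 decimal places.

risk, cat owners = 345/712 = 0.4846
risk, non-owners = 16/146 = 0.1096
AR% = (0.4846 − 0.1096) / 0.4846 = 0.7738 → 77.383%

AR% = 77.383%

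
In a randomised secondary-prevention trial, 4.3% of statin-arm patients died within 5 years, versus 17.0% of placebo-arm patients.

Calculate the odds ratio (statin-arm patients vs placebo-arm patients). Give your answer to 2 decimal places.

OR: 0.22

odds, statin-arm patients = 0.04300/0.95700 = 0.04493
odds, placebo-arm patients = 0.17000/0.83000 = 0.20482
OR = 0.04493 / 0.20482 = 0.22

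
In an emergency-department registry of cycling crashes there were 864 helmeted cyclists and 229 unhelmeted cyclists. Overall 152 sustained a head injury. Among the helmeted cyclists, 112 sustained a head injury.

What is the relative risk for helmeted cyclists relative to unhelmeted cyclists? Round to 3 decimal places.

helmeted cyclists without the outcome: 864 − 112 = 752
unhelmeted cyclists with the outcome: 152 − 112 = 40
unhelmeted cyclists without the outcome: 229 − 40 = 189
risk, helmeted cyclists = 112/864 = 0.1296
risk, unhelmeted cyclists = 40/229 = 0.1747
RR = 0.1296 / 0.1747 = 0.742

RR: 0.742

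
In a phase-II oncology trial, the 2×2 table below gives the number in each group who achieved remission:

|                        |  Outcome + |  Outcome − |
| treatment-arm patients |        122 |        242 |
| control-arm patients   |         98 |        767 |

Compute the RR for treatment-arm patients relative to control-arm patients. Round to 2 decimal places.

risk, treatment-arm patients = 122/364 = 0.3352
risk, control-arm patients = 98/865 = 0.1133
RR = 0.3352 / 0.1133 = 2.96

2.96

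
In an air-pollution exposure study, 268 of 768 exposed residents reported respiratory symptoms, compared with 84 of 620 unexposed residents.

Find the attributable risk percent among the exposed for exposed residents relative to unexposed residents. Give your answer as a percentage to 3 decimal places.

risk, exposed residents = 268/768 = 0.3490
risk, unexposed residents = 84/620 = 0.1355
AR% = (0.3490 − 0.1355) / 0.3490 = 0.6117 → 61.175%

AR% = 61.175%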